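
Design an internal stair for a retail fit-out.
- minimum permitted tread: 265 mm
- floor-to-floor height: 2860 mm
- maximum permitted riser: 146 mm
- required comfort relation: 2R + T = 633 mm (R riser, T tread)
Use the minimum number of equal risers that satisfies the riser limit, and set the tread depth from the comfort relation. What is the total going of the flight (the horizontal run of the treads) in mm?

At most 146 each: 2860/146 = 19.59, giving 20 risers.
Each riser is 2860/20 = 143 mm (≤ 146 mm).
T = 633 − 2·143 = 347 mm, which satisfies the 265 mm minimum.
Treads = 20 − 1 = 19; going = 19 × 347 = 6593 mm.

6593 mm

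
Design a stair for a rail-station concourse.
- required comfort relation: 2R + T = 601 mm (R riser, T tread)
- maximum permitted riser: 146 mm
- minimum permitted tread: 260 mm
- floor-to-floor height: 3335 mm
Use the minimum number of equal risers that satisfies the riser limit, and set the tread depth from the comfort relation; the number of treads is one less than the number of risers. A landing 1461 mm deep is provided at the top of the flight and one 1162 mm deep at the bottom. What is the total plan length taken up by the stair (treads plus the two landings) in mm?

9465 mm

3335 / 146 = 22.842 → round up to 23 risers.
R = 3335 ÷ 23 = 145 mm.
T = 601 − 2·145 = 311 mm, which satisfies the 260 mm minimum.
23 risers give 22 treads; going = 22 × 311 = 6842 mm.
Enclosure = 6842 + 1461 + 1162 = 9465 mm.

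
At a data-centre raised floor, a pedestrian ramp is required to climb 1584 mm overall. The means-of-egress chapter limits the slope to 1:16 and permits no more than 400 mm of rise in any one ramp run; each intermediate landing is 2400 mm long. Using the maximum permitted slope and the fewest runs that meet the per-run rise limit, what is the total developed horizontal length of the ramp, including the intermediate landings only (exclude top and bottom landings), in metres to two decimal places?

1584 / 400 = 3.96, so 4 ramp runs are needed. That means 3 intermediate landings.
Horizontal run for 1584 mm of rise at 1:16 is 1584 × 16 = 25344 mm.
3 intermediate landings contribute 3 × 2400 = 7200 mm.
Total developed length = 25344 + 7200 = 32544 mm.
= 32.54 m.

32.54 m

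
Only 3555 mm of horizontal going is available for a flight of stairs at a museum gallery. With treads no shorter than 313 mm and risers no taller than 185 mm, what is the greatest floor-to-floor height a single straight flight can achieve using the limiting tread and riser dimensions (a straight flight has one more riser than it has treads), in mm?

2220 mm

3555 / 313 = 11.36, so 11 treads fit.
Risers = treads + 1 = 12.
Maximum height = 12 × 185 = 2220 mm.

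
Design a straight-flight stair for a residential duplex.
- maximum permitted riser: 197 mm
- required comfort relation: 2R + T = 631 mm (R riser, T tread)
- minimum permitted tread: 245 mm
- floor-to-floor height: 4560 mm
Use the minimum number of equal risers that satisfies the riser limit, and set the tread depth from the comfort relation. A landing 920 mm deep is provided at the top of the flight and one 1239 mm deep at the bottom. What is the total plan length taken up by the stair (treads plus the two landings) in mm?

7932 mm

4560 / 197 = 23.147 → round up to 24 risers.
Each riser is 4560/24 = 190 mm (≤ 197 mm).
Tread T = 631 − 2 × 190 = 251 mm (≥ 245 mm).
Treads = 24 − 1 = 23; going = 23 × 251 = 5773 mm.
Enclosure = 5773 + 920 + 1239 = 7932 mm.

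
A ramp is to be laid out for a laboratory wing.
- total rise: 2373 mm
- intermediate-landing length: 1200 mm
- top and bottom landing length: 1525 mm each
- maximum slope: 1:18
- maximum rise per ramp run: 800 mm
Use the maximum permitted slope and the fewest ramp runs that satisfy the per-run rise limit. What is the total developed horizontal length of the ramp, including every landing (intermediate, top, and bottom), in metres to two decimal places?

⌈2373/800⌉ = 3 ramp runs. That means 2 intermediate landings.
Ramp run (horizontal) at 1:18: 2373 × 18 = 42714 mm.
Intermediate landings: 2 × 1200 = 2400 mm.
Top and bottom landings: 2 × 1525 = 3050 mm.
Total = 42714 + 2400 + 3050 = 48164 mm.
= 48.16 m.

48.16 m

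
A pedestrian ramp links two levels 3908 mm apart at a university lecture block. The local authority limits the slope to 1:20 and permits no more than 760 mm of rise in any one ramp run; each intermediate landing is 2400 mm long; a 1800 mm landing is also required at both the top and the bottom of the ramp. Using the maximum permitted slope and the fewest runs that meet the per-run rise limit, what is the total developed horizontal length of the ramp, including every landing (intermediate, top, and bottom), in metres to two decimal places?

⌈3908/760⌉ = 6 ramp runs. That means 5 intermediate landings.
Horizontal run for 3908 mm of rise at 1:20 is 3908 × 20 = 78160 mm.
Intermediate landings: 5 × 2400 = 12000 mm.
Top and bottom landings: 2 × 1800 = 3600 mm.
Total = 78160 + 12000 + 3600 = 93760 mm.
= 93.76 m.

93.76 m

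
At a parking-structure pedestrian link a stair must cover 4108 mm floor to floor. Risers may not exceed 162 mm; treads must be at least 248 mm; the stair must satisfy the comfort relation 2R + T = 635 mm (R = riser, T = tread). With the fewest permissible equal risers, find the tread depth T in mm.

319 mm

⌈4108/162⌉ = 26 risers.
R = 4108 ÷ 26 = 158 mm.
From 2R + T = 635: T = 635 − 316 = 319 mm.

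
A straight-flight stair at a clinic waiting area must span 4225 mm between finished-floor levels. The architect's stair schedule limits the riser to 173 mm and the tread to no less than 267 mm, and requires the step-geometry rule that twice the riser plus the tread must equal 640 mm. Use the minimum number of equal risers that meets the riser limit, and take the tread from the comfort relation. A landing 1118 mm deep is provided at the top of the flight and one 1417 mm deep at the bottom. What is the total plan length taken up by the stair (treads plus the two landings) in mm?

9783 mm

4225 / 173 = 24.422 → round up to 25 risers.
R = 4225 ÷ 25 = 169 mm.
T = 640 − 2·169 = 302 mm, which satisfies the 267 mm minimum.
Going = (25 − 1) × 302 = 7248 mm.
Add landings: 7248 + 1118 + 1417 = 9783 mm.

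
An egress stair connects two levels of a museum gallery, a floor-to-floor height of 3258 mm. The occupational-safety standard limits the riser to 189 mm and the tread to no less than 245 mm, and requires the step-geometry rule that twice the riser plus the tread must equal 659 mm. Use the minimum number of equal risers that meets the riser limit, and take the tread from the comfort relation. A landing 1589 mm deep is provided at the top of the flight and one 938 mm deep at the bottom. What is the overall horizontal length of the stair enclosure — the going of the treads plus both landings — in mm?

7576 mm

At most 189 each: 3258/189 = 17.24, giving 18 risers.
Riser R = 3258 / 18 = 181 mm, within the 189 mm limit.
Tread T = 659 − 2 × 181 = 297 mm (≥ 245 mm).
Going = (18 − 1) × 297 = 5049 mm.
Add landings: 5049 + 1589 + 938 = 7576 mm.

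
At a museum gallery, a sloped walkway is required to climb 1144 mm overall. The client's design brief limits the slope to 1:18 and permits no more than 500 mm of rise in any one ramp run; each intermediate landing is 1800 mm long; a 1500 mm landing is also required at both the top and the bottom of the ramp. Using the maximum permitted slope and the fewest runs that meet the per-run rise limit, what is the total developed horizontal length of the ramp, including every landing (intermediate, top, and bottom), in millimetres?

At most 500 each: 1144/500 = 2.29, giving 3 ramp runs. That means 2 intermediate landings.
Ramp run (horizontal) at 1:18: 1144 × 18 = 20592 mm.
2 intermediate landings contribute 2 × 1800 = 3600 mm.
Top and bottom landings: 2 × 1500 = 3000 mm.
Total = 20592 + 3600 + 3000 = 27192 mm.

27192 mm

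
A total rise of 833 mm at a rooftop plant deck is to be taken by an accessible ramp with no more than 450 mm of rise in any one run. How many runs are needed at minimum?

2 runs

⌈833/450⌉ = 2 ramp runs.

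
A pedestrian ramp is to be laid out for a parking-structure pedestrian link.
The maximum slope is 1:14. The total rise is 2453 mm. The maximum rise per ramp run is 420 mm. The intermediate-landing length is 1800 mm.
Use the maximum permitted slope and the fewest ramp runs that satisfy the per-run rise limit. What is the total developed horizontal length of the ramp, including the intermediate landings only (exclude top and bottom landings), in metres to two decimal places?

At most 420 each: 2453/420 = 5.84, giving 6 ramp runs. That means 5 intermediate landings.
Ramp run (horizontal) at 1:14: 2453 × 14 = 34342 mm.
5 intermediate landings contribute 5 × 1800 = 9000 mm.
Total developed length = 34342 + 9000 = 43342 mm.
= 43.34 m.

43.34 m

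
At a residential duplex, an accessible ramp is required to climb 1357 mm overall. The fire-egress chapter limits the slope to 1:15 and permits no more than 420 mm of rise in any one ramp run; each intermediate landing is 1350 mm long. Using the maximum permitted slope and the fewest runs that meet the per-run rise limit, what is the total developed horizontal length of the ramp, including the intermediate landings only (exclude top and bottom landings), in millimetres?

⌈1357/420⌉ = 4 ramp runs. That means 3 intermediate landings.
Ramp run (horizontal) at 1:15: 1357 × 15 = 20355 mm.
3 intermediate landings contribute 3 × 1350 = 4050 mm.
Total developed length = 20355 + 4050 = 24405 mm.

24405 mm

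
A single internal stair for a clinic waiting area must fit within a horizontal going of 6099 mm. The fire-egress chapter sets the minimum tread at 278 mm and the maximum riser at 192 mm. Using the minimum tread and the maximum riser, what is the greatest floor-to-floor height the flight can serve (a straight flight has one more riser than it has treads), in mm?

Treads that fit: ⌊6099 / 278⌋ = 21.
Risers = treads + 1 = 22.
Maximum height = 22 × 192 = 4224 mm.

4224 mm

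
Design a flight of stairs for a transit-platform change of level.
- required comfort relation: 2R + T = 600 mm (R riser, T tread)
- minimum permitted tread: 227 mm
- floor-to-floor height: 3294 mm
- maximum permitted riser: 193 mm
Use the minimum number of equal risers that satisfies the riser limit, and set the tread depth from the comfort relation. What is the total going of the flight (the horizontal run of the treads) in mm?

3978 mm

At most 193 each: 3294/193 = 17.07, giving 18 risers.
Riser R = 3294 / 18 = 183 mm, within the 193 mm limit.
Tread T = 600 − 2 × 183 = 234 mm (≥ 227 mm).
Treads = 18 − 1 = 17; going = 17 × 234 = 3978 mm.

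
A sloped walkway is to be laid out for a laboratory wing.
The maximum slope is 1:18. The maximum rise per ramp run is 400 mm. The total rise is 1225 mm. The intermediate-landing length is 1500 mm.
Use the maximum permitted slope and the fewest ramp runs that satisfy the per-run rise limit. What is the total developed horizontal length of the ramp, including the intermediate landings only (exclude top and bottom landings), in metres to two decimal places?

⌈1225/400⌉ = 4 ramp runs. That means 3 intermediate landings.
Ramp run (horizontal) at 1:18: 1225 × 18 = 22050 mm.
Intermediate landings: 3 × 1500 = 4500 mm.
Total developed length = 22050 + 4500 = 26550 mm.
= 26.55 m.

26.55 m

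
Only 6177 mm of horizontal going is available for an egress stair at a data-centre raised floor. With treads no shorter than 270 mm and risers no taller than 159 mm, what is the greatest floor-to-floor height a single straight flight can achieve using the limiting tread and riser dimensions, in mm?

3657 mm

Treads that fit: ⌊6177 / 270⌋ = 22.
Risers = treads + 1 = 23.
Maximum height = 23 × 159 = 3657 mm.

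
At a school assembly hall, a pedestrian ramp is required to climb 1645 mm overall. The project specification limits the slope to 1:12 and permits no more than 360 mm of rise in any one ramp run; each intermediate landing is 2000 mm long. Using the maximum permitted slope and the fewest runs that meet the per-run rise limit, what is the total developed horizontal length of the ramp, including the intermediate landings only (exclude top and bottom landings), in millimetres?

27740 mm

At most 360 each: 1645/360 = 4.57, giving 5 ramp runs. That means 4 intermediate landings.
Ramp run (horizontal) at 1:12: 1645 × 12 = 19740 mm.
4 intermediate landings contribute 4 × 2000 = 8000 mm.
Total developed length = 19740 + 8000 = 27740 mm.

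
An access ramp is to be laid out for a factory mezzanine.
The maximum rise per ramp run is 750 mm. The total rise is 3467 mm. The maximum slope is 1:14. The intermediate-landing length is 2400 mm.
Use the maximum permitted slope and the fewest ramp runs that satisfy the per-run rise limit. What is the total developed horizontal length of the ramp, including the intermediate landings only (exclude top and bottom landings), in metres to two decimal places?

58.14 m

At most 750 each: 3467/750 = 4.62, giving 5 ramp runs. That means 4 intermediate landings.
Ramp run (horizontal) at 1:14: 3467 × 14 = 48538 mm.
4 intermediate landings contribute 4 × 2400 = 9600 mm.
Developed length = 48538 + 9600 = 58138 mm.
= 58.14 m.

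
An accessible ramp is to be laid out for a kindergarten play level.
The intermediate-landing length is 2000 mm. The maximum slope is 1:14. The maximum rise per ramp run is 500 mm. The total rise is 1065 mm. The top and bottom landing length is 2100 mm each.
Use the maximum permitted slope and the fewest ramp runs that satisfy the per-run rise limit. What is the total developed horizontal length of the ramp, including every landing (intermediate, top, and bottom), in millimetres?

23110 mm

At most 500 each: 1065/500 = 2.13, giving 3 ramp runs. That means 2 intermediate landings.
Horizontal run for 1065 mm of rise at 1:14 is 1065 × 14 = 14910 mm.
Intermediate landings: 2 × 2000 = 4000 mm.
Top and bottom landings: 2 × 2100 = 4200 mm.
Total = 14910 + 4000 + 4200 = 23110 mm.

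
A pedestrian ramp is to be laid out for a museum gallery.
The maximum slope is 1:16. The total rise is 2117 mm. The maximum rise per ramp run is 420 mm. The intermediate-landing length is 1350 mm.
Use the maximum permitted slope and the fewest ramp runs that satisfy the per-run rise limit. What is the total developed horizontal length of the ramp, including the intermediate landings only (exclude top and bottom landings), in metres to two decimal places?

40.62 m

At most 420 each: 2117/420 = 5.04, giving 6 ramp runs. That means 5 intermediate landings.
Ramp run (horizontal) at 1:16: 2117 × 16 = 33872 mm.
5 intermediate landings contribute 5 × 1350 = 6750 mm.
Developed length = 33872 + 6750 = 40622 mm.
= 40.62 m.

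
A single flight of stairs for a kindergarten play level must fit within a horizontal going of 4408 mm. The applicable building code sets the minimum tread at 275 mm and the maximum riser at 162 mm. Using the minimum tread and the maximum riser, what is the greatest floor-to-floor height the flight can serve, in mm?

2754 mm

4408 / 275 = 16.03, so 16 treads fit.
Risers = treads + 1 = 17.
Maximum height = 17 × 162 = 2754 mm.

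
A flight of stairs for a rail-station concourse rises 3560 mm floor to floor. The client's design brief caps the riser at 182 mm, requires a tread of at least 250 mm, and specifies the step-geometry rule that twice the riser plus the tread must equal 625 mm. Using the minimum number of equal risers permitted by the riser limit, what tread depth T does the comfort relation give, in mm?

269 mm

3560 / 182 = 19.560 → round up to 20 risers.
Each riser is 3560/20 = 178 mm (≤ 182 mm).
T = 625 − 2·178 = 269 mm, which satisfies the 250 mm minimum.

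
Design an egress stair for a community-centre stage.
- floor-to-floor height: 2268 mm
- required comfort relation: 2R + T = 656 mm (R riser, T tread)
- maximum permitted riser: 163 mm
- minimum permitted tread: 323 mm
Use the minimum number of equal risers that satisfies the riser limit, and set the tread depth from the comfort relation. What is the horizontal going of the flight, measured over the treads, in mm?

4316 mm

⌈2268/163⌉ = 14 risers.
R = 2268 ÷ 14 = 162 mm.
From 2R + T = 656: T = 656 − 324 = 332 mm.
Treads = 14 − 1 = 13; going = 13 × 332 = 4316 mm.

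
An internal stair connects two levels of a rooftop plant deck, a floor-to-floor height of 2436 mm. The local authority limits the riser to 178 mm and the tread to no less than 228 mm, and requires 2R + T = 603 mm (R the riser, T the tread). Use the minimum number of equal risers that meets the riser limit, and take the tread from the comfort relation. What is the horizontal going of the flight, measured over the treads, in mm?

3315 mm

2436 / 178 = 13.69, so 14 risers are needed.
Each riser is 2436/14 = 174 mm (≤ 178 mm).
T = 603 − 2·174 = 255 mm, which satisfies the 228 mm minimum.
14 risers give 13 treads; going = 13 × 255 = 3315 mm.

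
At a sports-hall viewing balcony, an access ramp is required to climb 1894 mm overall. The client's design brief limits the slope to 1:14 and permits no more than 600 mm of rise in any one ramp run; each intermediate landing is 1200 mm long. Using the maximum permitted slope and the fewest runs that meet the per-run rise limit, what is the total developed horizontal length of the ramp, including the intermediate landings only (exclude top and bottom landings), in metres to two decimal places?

At most 600 each: 1894/600 = 3.16, giving 4 ramp runs. That means 3 intermediate landings.
Ramp run (horizontal) at 1:14: 1894 × 14 = 26516 mm.
3 intermediate landings contribute 3 × 1200 = 3600 mm.
Developed length = 26516 + 3600 = 30116 mm.
= 30.12 m.

30.12 m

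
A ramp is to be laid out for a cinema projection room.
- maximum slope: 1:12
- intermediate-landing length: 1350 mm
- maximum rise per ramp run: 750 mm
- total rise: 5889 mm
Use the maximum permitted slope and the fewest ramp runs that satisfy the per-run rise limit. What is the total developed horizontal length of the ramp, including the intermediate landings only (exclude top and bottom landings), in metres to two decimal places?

80.12 m

5889 / 750 = 7.85, so 8 ramp runs are needed. That means 7 intermediate landings.
Ramp run (horizontal) at 1:12: 5889 × 12 = 70668 mm.
Intermediate landings: 7 × 1350 = 9450 mm.
Developed length = 70668 + 9450 = 80118 mm.
= 80.12 m.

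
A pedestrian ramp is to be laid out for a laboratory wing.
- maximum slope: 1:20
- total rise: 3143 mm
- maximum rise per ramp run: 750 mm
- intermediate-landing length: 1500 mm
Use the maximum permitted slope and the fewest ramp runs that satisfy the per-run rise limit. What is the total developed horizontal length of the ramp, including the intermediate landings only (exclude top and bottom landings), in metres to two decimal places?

68.86 m

At most 750 each: 3143/750 = 4.19, giving 5 ramp runs. That means 4 intermediate landings.
Ramp run (horizontal) at 1:20: 3143 × 20 = 62860 mm.
4 intermediate landings contribute 4 × 1500 = 6000 mm.
Total developed length = 62860 + 6000 = 68860 mm.
= 68.86 m.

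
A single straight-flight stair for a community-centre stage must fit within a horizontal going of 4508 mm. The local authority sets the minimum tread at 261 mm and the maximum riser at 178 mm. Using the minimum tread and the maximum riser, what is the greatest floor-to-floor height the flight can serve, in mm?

3204 mm

Treads that fit: ⌊4508 / 261⌋ = 17.
Risers = treads + 1 = 18.
Maximum height = 18 × 178 = 3204 mm.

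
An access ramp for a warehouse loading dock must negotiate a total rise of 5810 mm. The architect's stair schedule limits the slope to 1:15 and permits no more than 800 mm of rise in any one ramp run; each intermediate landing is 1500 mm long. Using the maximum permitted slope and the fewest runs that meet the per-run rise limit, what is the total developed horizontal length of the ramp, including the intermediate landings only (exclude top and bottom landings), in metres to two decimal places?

97.65 m

At most 800 each: 5810/800 = 7.26, giving 8 ramp runs. That means 7 intermediate landings.
Ramp run (horizontal) at 1:15: 5810 × 15 = 87150 mm.
Intermediate landings: 7 × 1500 = 10500 mm.
Developed length = 87150 + 10500 = 97650 mm.
= 97.65 m.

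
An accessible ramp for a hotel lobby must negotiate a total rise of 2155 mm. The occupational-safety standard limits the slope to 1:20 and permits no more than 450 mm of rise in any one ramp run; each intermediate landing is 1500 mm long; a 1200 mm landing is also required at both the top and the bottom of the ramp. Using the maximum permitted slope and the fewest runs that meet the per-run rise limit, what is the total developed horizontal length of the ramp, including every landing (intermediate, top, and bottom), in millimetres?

⌈2155/450⌉ = 5 ramp runs. That means 4 intermediate landings.
Horizontal run for 2155 mm of rise at 1:20 is 2155 × 20 = 43100 mm.
Intermediate landings: 4 × 1500 = 6000 mm.
Top and bottom landings: 2 × 1200 = 2400 mm.
Total = 43100 + 6000 + 2400 = 51500 mm.

51500 mm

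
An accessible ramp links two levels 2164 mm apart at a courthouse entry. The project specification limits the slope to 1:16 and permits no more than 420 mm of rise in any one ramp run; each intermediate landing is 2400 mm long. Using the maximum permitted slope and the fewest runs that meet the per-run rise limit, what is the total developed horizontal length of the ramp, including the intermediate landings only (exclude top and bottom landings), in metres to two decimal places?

2164 / 420 = 5.15, so 6 ramp runs are needed. That means 5 intermediate landings.
Horizontal run for 2164 mm of rise at 1:16 is 2164 × 16 = 34624 mm.
Intermediate landings: 5 × 2400 = 12000 mm.
Total developed length = 34624 + 12000 = 46624 mm.
= 46.62 m.

46.62 m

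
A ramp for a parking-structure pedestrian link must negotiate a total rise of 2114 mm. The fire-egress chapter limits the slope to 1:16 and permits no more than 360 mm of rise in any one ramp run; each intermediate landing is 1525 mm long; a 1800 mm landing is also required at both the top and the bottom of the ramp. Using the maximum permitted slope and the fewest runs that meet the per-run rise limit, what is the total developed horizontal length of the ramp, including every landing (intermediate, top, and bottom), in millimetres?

45049 mm

⌈2114/360⌉ = 6 ramp runs. That means 5 intermediate landings.
Ramp run (horizontal) at 1:16: 2114 × 16 = 33824 mm.
Intermediate landings: 5 × 1525 = 7625 mm.
Top and bottom landings: 2 × 1800 = 3600 mm.
Total = 33824 + 7625 + 3600 = 45049 mm.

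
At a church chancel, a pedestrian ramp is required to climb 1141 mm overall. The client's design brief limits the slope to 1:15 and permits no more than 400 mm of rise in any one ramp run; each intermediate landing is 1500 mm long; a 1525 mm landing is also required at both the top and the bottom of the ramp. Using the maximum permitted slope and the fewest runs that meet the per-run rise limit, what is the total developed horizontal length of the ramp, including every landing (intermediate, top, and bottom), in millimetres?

1141 / 400 = 2.853 → round up to 3 ramp runs. That means 2 intermediate landings.
Horizontal run for 1141 mm of rise at 1:15 is 1141 × 15 = 17115 mm.
2 intermediate landings contribute 2 × 1500 = 3000 mm.
Top and bottom landings: 2 × 1525 = 3050 mm.
Total = 17115 + 3000 + 3050 = 23165 mm.

23165 mm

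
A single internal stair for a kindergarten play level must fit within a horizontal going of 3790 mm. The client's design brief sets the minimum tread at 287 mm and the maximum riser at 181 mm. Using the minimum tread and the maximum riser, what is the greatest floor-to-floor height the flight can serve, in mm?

2534 mm

Treads that fit: ⌊3790 / 287⌋ = 13.
Risers = treads + 1 = 14.
Maximum height = 14 × 181 = 2534 mm.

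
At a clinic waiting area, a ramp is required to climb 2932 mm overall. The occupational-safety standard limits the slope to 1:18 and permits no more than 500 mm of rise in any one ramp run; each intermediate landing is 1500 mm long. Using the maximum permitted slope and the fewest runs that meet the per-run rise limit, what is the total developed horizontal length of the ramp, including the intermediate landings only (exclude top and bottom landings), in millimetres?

⌈2932/500⌉ = 6 ramp runs. That means 5 intermediate landings.
Horizontal run for 2932 mm of rise at 1:18 is 2932 × 18 = 52776 mm.
Intermediate landings: 5 × 1500 = 7500 mm.
Developed length = 52776 + 7500 = 60276 mm.

60276 mm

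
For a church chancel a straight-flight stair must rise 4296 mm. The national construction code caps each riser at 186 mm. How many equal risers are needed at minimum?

At most 186 each: 4296/186 = 23.10, giving 24 risers.

24 risers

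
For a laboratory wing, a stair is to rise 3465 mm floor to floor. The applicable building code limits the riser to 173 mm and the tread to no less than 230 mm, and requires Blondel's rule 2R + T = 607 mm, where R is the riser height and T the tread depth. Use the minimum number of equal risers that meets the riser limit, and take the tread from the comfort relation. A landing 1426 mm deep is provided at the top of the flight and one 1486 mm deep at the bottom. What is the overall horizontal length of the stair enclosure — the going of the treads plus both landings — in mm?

3465 / 173 = 20.029 → round up to 21 risers.
Riser R = 3465 / 21 = 165 mm, within the 173 mm limit.
From 2R + T = 607: T = 607 − 330 = 277 mm.
Treads = 21 − 1 = 20; going = 20 × 277 = 5540 mm.
Add landings: 5540 + 1426 + 1486 = 8452 mm.

8452 mm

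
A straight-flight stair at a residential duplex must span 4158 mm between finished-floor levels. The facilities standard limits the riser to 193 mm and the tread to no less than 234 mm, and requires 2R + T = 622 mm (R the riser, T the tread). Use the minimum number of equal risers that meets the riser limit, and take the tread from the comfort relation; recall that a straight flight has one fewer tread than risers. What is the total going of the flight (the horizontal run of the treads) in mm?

5124 mm

At most 193 each: 4158/193 = 21.54, giving 22 risers.
R = 4158 ÷ 22 = 189 mm.
From 2R + T = 622: T = 622 − 378 = 244 mm.
Going = (22 − 1) × 244 = 5124 mm.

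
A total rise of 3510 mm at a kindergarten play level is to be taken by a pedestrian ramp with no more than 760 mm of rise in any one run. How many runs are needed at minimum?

3510 / 760 = 4.62, so 5 ramp runs are needed.

5 runs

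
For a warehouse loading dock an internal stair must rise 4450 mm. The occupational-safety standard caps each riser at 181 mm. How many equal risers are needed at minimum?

25 risers

4450 / 181 = 24.586 → round up to 25 risers.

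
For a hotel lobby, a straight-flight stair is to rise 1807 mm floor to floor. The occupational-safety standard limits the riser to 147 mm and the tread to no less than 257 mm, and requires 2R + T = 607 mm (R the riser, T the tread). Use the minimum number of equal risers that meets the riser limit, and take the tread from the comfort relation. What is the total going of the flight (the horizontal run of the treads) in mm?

1807 / 147 = 12.29, so 13 risers are needed.
Riser R = 1807 / 13 = 139 mm, within the 147 mm limit.
T = 607 − 2·139 = 329 mm, which satisfies the 257 mm minimum.
Treads = 13 − 1 = 12; going = 12 × 329 = 3948 mm.

3948 mm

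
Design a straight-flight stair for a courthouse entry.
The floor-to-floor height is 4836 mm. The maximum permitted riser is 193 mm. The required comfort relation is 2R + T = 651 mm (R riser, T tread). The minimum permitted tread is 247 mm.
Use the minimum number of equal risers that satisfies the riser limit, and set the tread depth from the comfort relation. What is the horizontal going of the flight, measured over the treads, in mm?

4836 / 193 = 25.057 → round up to 26 risers.
Riser R = 4836 / 26 = 186 mm, within the 193 mm limit.
T = 651 − 2·186 = 279 mm, which satisfies the 247 mm minimum.
Going = (26 − 1) × 279 = 6975 mm.

6975 mm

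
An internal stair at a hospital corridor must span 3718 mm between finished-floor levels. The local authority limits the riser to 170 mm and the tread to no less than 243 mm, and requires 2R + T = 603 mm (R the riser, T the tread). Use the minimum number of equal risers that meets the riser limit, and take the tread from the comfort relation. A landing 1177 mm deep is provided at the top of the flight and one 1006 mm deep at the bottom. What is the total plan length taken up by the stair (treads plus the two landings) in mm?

7748 mm

At most 170 each: 3718/170 = 21.87, giving 22 risers.
R = 3718 ÷ 22 = 169 mm.
T = 603 − 2·169 = 265 mm, which satisfies the 243 mm minimum.
Going = (22 − 1) × 265 = 5565 mm.
Enclosure = 5565 + 1177 + 1006 = 7748 mm.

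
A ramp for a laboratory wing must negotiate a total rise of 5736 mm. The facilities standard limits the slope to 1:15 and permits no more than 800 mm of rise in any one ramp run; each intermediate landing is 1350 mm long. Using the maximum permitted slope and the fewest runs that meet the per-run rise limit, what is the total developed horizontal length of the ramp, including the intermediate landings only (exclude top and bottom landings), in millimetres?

At most 800 each: 5736/800 = 7.17, giving 8 ramp runs. That means 7 intermediate landings.
Ramp run (horizontal) at 1:15: 5736 × 15 = 86040 mm.
Intermediate landings: 7 × 1350 = 9450 mm.
Total developed length = 86040 + 9450 = 95490 mm.

95490 mm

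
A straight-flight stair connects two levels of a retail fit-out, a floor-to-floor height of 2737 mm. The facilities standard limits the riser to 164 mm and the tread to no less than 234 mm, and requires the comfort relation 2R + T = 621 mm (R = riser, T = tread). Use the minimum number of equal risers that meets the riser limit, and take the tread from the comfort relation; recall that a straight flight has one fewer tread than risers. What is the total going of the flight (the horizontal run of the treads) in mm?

4784 mm

At most 164 each: 2737/164 = 16.69, giving 17 risers.
Riser R = 2737 / 17 = 161 mm, within the 164 mm limit.
T = 621 − 2·161 = 299 mm, which satisfies the 234 mm minimum.
17 risers give 16 treads; going = 16 × 299 = 4784 mm.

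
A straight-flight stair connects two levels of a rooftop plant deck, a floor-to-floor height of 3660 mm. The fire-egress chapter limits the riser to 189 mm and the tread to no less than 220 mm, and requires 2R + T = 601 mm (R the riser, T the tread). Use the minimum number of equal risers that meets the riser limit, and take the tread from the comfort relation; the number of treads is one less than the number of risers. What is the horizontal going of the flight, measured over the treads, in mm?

⌈3660/189⌉ = 20 risers.
R = 3660 ÷ 20 = 183 mm.
T = 601 − 2·183 = 235 mm, which satisfies the 220 mm minimum.
Going = (20 − 1) × 235 = 4465 mm.

4465 mm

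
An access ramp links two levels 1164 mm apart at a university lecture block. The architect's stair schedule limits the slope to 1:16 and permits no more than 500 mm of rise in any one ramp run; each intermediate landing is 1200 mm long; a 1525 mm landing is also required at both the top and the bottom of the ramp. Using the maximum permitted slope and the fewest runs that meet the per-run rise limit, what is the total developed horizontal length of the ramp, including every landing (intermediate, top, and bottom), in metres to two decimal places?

⌈1164/500⌉ = 3 ramp runs. That means 2 intermediate landings.
Ramp run (horizontal) at 1:16: 1164 × 16 = 18624 mm.
Intermediate landings: 2 × 1200 = 2400 mm.
Top and bottom landings: 2 × 1525 = 3050 mm.
Total = 18624 + 2400 + 3050 = 24074 mm.
= 24.07 m.

24.07 m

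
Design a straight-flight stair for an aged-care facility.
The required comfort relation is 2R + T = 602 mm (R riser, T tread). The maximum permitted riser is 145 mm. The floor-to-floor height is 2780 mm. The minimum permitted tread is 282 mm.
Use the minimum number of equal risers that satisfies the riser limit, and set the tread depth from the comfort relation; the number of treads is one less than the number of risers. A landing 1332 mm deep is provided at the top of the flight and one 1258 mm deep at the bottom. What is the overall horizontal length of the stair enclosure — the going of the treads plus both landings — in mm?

8746 mm

⌈2780/145⌉ = 20 risers.
Each riser is 2780/20 = 139 mm (≤ 145 mm).
From 2R + T = 602: T = 602 − 278 = 324 mm.
Treads = 20 − 1 = 19; going = 19 × 324 = 6156 mm.
Add landings: 6156 + 1332 + 1258 = 8746 mm.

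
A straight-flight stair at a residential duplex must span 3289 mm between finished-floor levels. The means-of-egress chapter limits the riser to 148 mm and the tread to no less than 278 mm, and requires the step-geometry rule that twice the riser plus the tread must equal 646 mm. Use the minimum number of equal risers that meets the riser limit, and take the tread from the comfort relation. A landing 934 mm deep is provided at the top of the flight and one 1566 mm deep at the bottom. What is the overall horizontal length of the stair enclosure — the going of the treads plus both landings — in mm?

3289 / 148 = 22.22, so 23 risers are needed.
R = 3289 ÷ 23 = 143 mm.
From 2R + T = 646: T = 646 − 286 = 360 mm.
23 risers give 22 treads; going = 22 × 360 = 7920 mm.
Enclosure = 7920 + 934 + 1566 = 10420 mm.

10420 mm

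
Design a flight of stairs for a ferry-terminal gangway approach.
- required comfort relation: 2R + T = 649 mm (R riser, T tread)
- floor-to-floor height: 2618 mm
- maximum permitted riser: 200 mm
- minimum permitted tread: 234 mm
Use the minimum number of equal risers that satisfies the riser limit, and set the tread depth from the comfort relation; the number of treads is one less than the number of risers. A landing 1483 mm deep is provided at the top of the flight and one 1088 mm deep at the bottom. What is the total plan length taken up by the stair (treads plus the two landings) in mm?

6146 mm

2618 / 200 = 13.090 → round up to 14 risers.
R = 2618 ÷ 14 = 187 mm.
T = 649 − 2·187 = 275 mm, which satisfies the 234 mm minimum.
14 risers give 13 treads; going = 13 × 275 = 3575 mm.
Add landings: 3575 + 1483 + 1088 = 6146 mm.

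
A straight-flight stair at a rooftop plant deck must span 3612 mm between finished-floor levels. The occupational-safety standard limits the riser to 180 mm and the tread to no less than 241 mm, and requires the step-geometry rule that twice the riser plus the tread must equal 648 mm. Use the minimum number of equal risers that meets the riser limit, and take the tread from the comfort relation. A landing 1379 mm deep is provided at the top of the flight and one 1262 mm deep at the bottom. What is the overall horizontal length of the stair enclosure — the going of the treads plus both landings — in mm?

8721 mm

3612 / 180 = 20.07, so 21 risers are needed.
Each riser is 3612/21 = 172 mm (≤ 180 mm).
From 2R + T = 648: T = 648 − 344 = 304 mm.
21 risers give 20 treads; going = 20 × 304 = 6080 mm.
Add landings: 6080 + 1379 + 1262 = 8721 mm.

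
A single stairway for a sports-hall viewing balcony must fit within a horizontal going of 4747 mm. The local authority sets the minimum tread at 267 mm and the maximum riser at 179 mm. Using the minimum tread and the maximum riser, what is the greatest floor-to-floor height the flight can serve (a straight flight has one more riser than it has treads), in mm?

Treads that fit: ⌊4747 / 267⌋ = 17.
Risers = treads + 1 = 18.
Maximum height = 18 × 179 = 3222 mm.

3222 mm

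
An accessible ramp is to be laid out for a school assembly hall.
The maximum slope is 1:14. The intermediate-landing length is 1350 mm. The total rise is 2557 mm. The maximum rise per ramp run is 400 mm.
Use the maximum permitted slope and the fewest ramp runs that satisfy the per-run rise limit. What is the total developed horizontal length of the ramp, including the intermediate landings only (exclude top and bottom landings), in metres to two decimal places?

43.90 m

2557 / 400 = 6.393 → round up to 7 ramp runs. That means 6 intermediate landings.
Ramp run (horizontal) at 1:14: 2557 × 14 = 35798 mm.
Intermediate landings: 6 × 1350 = 8100 mm.
Total developed length = 35798 + 8100 = 43898 mm.
= 43.90 m.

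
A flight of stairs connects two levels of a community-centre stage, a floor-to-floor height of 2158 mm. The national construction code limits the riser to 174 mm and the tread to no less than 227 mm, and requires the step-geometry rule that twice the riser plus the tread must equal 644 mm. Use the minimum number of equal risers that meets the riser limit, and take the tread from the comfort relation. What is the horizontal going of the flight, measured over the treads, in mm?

3744 mm

2158 / 174 = 12.40, so 13 risers are needed.
Riser R = 2158 / 13 = 166 mm, within the 174 mm limit.
T = 644 − 2·166 = 312 mm, which satisfies the 227 mm minimum.
13 risers give 12 treads; going = 12 × 312 = 3744 mm.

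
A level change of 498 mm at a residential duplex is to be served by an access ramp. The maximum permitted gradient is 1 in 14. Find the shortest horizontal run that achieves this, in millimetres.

6972 mm

Run = rise × 14 = 498 × 14 = 6972 mm.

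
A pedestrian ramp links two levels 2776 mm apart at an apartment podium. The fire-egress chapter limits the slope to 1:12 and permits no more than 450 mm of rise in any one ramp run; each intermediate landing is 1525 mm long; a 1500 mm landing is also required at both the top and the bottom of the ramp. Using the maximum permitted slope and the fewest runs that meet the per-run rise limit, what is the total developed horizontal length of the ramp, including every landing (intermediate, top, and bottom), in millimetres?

2776 / 450 = 6.169 → round up to 7 ramp runs. That means 6 intermediate landings.
Horizontal run for 2776 mm of rise at 1:12 is 2776 × 12 = 33312 mm.
Intermediate landings: 6 × 1525 = 9150 mm.
Top and bottom landings: 2 × 1500 = 3000 mm.
Total = 33312 + 9150 + 3000 = 45462 mm.

45462 mm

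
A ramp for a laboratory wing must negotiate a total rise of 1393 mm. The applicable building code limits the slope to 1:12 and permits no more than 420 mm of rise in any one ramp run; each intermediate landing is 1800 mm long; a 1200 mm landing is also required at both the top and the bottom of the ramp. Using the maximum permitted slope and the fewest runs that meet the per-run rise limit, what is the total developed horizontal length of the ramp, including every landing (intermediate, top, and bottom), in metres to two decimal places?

24.52 m

⌈1393/420⌉ = 4 ramp runs. That means 3 intermediate landings.
Ramp run (horizontal) at 1:12: 1393 × 12 = 16716 mm.
Intermediate landings: 3 × 1800 = 5400 mm.
Top and bottom landings: 2 × 1200 = 2400 mm.
Total = 16716 + 5400 + 2400 = 24516 mm.
= 24.52 m.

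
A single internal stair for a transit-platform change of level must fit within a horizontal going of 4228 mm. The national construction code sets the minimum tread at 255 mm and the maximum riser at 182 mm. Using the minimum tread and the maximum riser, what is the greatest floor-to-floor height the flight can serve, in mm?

3094 mm

Treads that fit: ⌊4228 / 255⌋ = 16.
Risers = treads + 1 = 17.
Maximum height = 17 × 182 = 3094 mm.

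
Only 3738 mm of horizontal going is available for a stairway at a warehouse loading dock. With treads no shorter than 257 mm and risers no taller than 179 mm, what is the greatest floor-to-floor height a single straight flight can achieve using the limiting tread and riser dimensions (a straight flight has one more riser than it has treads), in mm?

Treads that fit: ⌊3738 / 257⌋ = 14.
Risers = treads + 1 = 15.
Maximum height = 15 × 179 = 2685 mm.

2685 mm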